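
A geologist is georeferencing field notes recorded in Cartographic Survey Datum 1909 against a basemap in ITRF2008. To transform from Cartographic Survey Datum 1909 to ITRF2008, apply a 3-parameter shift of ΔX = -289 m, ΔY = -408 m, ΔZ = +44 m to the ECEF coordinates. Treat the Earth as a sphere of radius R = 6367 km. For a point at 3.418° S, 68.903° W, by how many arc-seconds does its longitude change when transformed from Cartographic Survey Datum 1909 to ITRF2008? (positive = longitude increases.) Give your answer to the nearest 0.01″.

sin φ = -0.059620, cos φ = 0.998221, sin λ = -0.932972, cos λ = 0.359948.
East component: ΔE = −sin λ·ΔX + cos λ·ΔY = −(-0.932972)(-289) + (0.359948)(-408) = -416.49 m.
1° of latitude spans πR/180 = 111125 m; at latitude φ, 1° of longitude spans that × cos φ = 110927.4 m, so Δλ = -416.49 / 110927.4 × 3600 = -13.517″.

Δλ = -13.52″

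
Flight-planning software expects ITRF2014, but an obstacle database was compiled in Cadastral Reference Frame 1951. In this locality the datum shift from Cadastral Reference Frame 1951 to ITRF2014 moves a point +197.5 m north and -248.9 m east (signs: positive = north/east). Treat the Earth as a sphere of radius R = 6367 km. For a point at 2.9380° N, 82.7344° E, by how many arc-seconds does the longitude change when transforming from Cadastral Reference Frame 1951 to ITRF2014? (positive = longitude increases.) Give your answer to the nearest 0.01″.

At latitude 2.9380°, cos φ = 0.998686.
One radian of longitude at latitude φ spans R cos φ, so Δλ = ΔE / (R cos φ) = -248.9 / (6367000 × 0.998686) = -3.9144e-05 rad = -8.074″.

Δλ = -8.07″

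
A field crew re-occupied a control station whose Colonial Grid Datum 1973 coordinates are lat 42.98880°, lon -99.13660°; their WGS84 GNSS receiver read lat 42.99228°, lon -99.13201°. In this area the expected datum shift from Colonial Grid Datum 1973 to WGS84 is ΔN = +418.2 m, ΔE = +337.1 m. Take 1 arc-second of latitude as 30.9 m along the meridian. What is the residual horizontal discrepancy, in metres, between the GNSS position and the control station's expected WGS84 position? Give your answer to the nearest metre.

48 m

Observed coordinate differences: Δφ = +0.00348°, Δλ = +0.00459°.
Converting to metres (1° lat = 111240 m, cos φ = 0.731487): observed ΔN = 387.1 m, observed ΔE = 373.5 m.
Subtracting the expected shift leaves a residual of 387.1 − (418.2) = -31.1 m north and 373.5 − (337.1) = 36.4 m east.
Residual distance = √((-31.1)² + 36.4²) = 47.9 m.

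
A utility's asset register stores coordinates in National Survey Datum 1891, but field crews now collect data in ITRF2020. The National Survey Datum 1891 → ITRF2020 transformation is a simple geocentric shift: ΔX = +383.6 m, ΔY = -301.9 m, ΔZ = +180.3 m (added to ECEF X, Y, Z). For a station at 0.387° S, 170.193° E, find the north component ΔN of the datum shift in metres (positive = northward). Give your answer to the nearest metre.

ΔN = 177 m

At φ = -0.387°, λ = 170.193°: sin φ = -0.006754, cos φ = 0.999977, sin λ = 0.170330, cos λ = -0.985387.
ΔN = −sin φ cos λ·ΔX − sin φ sin λ·ΔY + cos φ·ΔZ = −(-0.006754)(-0.985387)(383.6) − (-0.006754)(0.170330)(-301.9) + (0.999977)(180.3) = 177.40 m.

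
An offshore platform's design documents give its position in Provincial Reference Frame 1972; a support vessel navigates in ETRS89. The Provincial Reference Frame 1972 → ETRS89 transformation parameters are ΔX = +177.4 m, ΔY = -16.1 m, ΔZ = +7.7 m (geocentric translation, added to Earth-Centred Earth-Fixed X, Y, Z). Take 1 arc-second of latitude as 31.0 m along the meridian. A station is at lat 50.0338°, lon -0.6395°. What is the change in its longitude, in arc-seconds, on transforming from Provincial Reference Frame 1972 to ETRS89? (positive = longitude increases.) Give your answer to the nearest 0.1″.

sin φ = 0.766424, cos φ = 0.642336, sin λ = -0.011161, cos λ = 0.999938.
East component: ΔE = −sin λ·ΔX + cos λ·ΔY = −(-0.011161)(177.4) + (0.999938)(-16.1) = -14.12 m.
1° of latitude spans 3600 × 31.00 = 111600 m; at latitude φ, 1° of longitude spans that × cos φ = 71684.7 m, so Δλ = -14.12 / 71684.7 × 3600 = -0.709″.

Δλ = -0.7″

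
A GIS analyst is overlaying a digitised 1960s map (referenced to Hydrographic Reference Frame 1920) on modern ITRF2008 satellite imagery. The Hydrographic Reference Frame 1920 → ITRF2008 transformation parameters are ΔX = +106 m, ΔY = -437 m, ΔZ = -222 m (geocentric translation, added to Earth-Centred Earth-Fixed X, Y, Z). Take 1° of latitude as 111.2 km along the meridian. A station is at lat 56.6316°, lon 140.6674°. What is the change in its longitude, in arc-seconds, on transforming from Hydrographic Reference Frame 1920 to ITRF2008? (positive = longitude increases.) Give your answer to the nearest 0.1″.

sin φ = 0.835151, cos φ = 0.550020, sin λ = 0.633821, cos λ = -0.773480.
East component: ΔE = −sin λ·ΔX + cos λ·ΔY = −(0.633821)(106) + (-0.773480)(-437) = 270.83 m.
1° of latitude spans 111200 m; at latitude φ, 1° of longitude spans that × cos φ = 61162.2 m, so Δλ = 270.83 / 61162.2 × 3600 = 15.941″.

Δλ = 15.9″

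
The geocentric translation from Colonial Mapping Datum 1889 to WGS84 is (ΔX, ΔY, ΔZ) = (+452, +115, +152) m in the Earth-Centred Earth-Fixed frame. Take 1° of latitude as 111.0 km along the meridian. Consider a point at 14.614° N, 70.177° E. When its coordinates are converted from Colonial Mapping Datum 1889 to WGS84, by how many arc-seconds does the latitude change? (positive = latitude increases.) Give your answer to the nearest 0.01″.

sin φ = 0.252306, cos φ = 0.967648, sin λ = 0.940745, cos λ = 0.339116.
North component: ΔN = −sin φ cos λ·ΔX − sin φ sin λ·ΔY + cos φ·ΔZ = −(0.252306)(0.339116)(452) − (0.252306)(0.940745)(115) + (0.967648)(152) = 81.11 m.
1° of latitude spans 111000 m, so Δφ = 81.11 / 111000 × 3600 = 2.631″.

Δφ = 2.63″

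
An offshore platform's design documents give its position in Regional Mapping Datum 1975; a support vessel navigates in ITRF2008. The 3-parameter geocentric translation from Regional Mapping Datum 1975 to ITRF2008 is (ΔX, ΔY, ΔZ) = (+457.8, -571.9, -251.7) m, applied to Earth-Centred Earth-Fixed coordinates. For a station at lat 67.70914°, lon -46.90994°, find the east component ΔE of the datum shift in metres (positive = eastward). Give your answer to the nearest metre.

The local east axis at (φ, λ) is (−sin λ, cos λ, 0), so ΔE = −sin(-46.90994°)·457.8 + cos(-46.90994°)·(-571.9) = -56.37 m.

ΔE = -56 m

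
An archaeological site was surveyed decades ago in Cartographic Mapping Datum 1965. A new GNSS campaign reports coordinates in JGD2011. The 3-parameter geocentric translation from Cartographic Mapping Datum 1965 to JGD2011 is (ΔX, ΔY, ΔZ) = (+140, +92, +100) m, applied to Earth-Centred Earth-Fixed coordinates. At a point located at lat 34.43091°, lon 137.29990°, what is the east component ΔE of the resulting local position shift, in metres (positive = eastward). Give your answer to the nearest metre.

ΔE = -163 m

At φ = 34.43091°, λ = 137.29990°: sin φ = 0.565412, cos φ = 0.824809, sin λ = 0.678161, cos λ = -0.734913.
ΔE = −sin λ·ΔX + cos λ·ΔY = −(0.678161)·(140) + (-0.734913)·(92) = -162.55 m.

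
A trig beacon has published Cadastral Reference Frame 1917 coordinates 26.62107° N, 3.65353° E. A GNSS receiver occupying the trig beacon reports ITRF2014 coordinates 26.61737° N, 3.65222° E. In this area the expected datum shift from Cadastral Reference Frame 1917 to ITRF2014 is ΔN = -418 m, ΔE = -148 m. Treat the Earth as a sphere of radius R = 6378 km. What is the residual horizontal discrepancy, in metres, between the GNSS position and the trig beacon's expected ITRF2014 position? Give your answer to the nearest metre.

Observed coordinate differences: Δφ = -0.00370°, Δλ = -0.00131°.
Converting to metres (1° lat = 111317 m, cos φ = 0.893990): observed ΔN = -411.9 m, observed ΔE = -130.4 m.
Subtracting the expected shift leaves a residual of -411.9 − (-418) = 6.1 m north and -130.4 − (-148) = 17.6 m east.
Residual distance = √(6.1² + 17.6²) = 18.7 m.

19 m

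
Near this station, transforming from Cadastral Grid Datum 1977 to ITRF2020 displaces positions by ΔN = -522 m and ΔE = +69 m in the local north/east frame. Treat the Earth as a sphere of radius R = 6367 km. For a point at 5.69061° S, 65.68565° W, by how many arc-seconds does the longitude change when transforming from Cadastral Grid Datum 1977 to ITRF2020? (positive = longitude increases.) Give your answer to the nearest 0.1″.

At latitude -5.69061°, cos φ = 0.995072.
One radian of longitude at latitude φ spans R cos φ, so Δλ = ΔE / (R cos φ) = 69.0 / (6367000 × 0.995072) = 1.0891e-05 rad = 2.246″.

Δλ = 2.2″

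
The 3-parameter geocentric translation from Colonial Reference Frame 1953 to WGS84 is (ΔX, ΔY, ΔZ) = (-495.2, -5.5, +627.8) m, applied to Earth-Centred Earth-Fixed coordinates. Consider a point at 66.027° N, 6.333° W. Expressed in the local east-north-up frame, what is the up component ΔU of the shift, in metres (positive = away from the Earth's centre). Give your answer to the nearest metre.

The local up (radial) axis is (cos φ cos λ, cos φ sin λ, sin φ), giving ΔU = -199.975 + 0.247 + 573.644 = 373.92 m.

ΔU = 374 m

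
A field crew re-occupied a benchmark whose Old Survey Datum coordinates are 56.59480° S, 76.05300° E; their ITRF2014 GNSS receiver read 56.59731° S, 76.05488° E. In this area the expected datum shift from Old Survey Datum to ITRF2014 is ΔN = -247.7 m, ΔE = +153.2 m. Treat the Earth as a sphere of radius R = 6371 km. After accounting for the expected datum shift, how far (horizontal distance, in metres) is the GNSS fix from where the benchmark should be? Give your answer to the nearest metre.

Observed coordinate differences: Δφ = -0.00251°, Δλ = +0.00188°.
Converting to metres (1° lat = 111195 m, cos φ = 0.550557): observed ΔN = -279.1 m, observed ΔE = 115.1 m.
Subtracting the expected shift leaves a residual of -279.1 − (-247.7) = -31.4 m north and 115.1 − (153.2) = -38.1 m east.
Residual distance = √((-31.4)² + (-38.1)²) = 49.4 m.

49 m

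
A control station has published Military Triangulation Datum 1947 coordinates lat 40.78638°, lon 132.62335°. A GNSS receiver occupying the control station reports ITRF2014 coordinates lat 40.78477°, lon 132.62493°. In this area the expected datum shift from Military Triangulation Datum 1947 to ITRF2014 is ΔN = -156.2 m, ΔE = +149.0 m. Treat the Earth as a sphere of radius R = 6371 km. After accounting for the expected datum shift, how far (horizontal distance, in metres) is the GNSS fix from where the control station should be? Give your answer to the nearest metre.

28 m

Observed coordinate differences: Δφ = -0.00161°, Δλ = +0.00158°.
Converting to metres (1° lat = 111195 m, cos φ = 0.757150): observed ΔN = -179.0 m, observed ΔE = 133.0 m.
Subtracting the expected shift leaves a residual of -179.0 − (-156.2) = -22.8 m north and 133.0 − (149.0) = -16.0 m east.
Residual distance = √((-22.8)² + (-16.0)²) = 27.9 m.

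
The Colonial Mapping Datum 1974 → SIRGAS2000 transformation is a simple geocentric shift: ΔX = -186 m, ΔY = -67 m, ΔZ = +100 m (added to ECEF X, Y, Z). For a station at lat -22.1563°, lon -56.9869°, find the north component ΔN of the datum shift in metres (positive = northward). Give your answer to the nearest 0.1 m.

ΔN = 75.6 m

The local north axis is (−sin φ cos λ, −sin φ sin λ, cos φ), giving ΔN = -38.218 + 21.188 + 92.616 = 75.59 m.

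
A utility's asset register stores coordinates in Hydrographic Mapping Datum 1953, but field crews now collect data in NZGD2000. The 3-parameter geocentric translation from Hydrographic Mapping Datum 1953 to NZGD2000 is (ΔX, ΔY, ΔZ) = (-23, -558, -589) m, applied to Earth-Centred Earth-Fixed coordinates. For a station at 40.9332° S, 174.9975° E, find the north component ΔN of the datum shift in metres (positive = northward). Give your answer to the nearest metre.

ΔN = -462 m

At φ = -40.9332°, λ = 174.9975°: sin φ = -0.655179, cos φ = 0.755474, sin λ = 0.087199, cos λ = -0.996191.
ΔN = −sin φ cos λ·ΔX − sin φ sin λ·ΔY + cos φ·ΔZ = −(-0.655179)(-0.996191)(-23) − (-0.655179)(0.087199)(-558) + (0.755474)(-589) = -461.84 m.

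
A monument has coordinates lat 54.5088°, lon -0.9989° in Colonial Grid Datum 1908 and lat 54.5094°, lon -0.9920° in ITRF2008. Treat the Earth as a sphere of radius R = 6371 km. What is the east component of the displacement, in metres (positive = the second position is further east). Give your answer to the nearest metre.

Δφ = 54.5094° − 54.5088° = +0.0006°; Δλ = -0.9920° − -0.9989° = +0.0069°.
1° along a meridian = πR/180 = 111195 m.
ΔN = Δφ × 111195 = 66.7 m; ΔE = Δλ × 111195 × cos(54.5088°) = +0.0069 × 111195 × 0.580578 = 445.4 m.

ΔE = 445 m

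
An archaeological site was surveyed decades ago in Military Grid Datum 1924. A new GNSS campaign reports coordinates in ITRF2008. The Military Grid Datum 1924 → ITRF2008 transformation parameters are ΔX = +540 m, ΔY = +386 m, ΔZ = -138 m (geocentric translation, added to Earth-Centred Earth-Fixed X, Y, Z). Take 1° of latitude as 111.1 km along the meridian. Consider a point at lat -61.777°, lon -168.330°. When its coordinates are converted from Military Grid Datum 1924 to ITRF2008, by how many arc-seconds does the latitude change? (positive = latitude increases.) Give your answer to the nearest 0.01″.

Δφ = -19.44″

sin φ = -0.881114, cos φ = 0.472905, sin λ = -0.202275, cos λ = -0.979329.
North component: ΔN = −sin φ cos λ·ΔX − sin φ sin λ·ΔY + cos φ·ΔZ = −(-0.881114)(-0.979329)(540) − (-0.881114)(-0.202275)(386) + (0.472905)(-138) = -600.02 m.
1° of latitude spans 111100 m, so Δφ = -600.02 / 111100 × 3600 = -19.443″.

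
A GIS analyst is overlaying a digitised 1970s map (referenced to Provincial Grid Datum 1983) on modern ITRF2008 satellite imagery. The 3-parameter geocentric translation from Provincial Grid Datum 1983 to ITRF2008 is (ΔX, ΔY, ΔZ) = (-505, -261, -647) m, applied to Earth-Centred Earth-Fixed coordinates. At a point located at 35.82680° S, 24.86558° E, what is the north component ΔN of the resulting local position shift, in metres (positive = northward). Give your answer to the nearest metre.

ΔN = -857 m

At φ = -35.82680°, λ = 24.86558°: sin φ = -0.585337, cos φ = 0.810790, sin λ = 0.420491, cos λ = 0.907297.
ΔN = −sin φ cos λ·ΔX − sin φ sin λ·ΔY + cos φ·ΔZ = −(-0.585337)(0.907297)(-505) − (-0.585337)(0.420491)(-261) + (0.810790)(-647) = -857.01 m.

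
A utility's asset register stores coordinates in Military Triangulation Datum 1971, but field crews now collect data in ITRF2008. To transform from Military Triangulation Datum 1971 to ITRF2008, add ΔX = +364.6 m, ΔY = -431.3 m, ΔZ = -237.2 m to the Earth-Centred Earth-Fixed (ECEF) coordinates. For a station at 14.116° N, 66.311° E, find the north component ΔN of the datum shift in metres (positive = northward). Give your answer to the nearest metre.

At φ = 14.116°, λ = 66.311°: sin φ = 0.243886, cos φ = 0.969804, sin λ = 0.915740, cos λ = 0.401772.
ΔN = −sin φ cos λ·ΔX − sin φ sin λ·ΔY + cos φ·ΔZ = −(0.243886)(0.401772)(364.6) − (0.243886)(0.915740)(-431.3) + (0.969804)(-237.2) = -169.44 m.

ΔN = -169 m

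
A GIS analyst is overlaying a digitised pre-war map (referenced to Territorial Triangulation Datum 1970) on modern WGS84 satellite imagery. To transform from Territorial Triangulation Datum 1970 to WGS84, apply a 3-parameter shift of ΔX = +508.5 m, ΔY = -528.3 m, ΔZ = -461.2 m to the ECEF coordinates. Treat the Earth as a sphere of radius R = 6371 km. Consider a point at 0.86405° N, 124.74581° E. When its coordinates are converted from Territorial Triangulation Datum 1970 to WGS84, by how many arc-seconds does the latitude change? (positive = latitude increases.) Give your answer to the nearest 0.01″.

sin φ = 0.015080, cos φ = 0.999886, sin λ = 0.821689, cos λ = -0.569937.
North component: ΔN = −sin φ cos λ·ΔX − sin φ sin λ·ΔY + cos φ·ΔZ = −(0.015080)(-0.569937)(508.5) − (0.015080)(0.821689)(-528.3) + (0.999886)(-461.2) = -450.23 m.
1° of latitude spans πR/180 = 111195 m, so Δφ = -450.23 / 111195 × 3600 = -14.576″.

Δφ = -14.58″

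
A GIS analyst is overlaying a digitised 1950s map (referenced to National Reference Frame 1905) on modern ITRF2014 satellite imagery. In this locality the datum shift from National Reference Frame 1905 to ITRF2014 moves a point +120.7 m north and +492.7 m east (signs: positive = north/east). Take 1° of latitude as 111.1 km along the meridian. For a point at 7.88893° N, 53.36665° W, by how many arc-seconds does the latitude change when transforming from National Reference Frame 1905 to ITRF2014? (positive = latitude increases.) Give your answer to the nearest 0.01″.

1° of latitude = 111.1 km, so Δφ = 120.7 / 111100 = 0.0010864° = 3.911″.

Δφ = 3.91″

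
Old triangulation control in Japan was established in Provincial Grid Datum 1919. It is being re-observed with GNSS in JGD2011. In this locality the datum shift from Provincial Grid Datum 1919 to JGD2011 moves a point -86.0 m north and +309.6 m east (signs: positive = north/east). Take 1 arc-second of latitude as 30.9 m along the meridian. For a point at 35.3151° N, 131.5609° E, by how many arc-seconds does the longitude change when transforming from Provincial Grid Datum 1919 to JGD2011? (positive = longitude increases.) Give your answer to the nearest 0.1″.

Δλ = 12.3″

At latitude 35.3151°, cos φ = 0.815985.
1″ of longitude at this latitude = 30.90 × cos φ = 25.2139 m, so Δλ = 309.6 / 25.2139 = 12.279″.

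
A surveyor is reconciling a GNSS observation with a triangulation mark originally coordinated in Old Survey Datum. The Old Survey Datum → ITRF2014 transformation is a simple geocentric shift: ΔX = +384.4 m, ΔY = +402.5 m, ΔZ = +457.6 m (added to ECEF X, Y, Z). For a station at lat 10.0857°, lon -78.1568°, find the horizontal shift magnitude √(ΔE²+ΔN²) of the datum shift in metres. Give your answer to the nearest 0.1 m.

At φ = 10.0857°, λ = -78.1568°: sin φ = 0.175121, cos φ = 0.984547, sin λ = -0.978713, cos λ = 0.205234.
ΔE = −sin λ·ΔX + cos λ·ΔY = −(-0.978713)·(384.4) + (0.205234)·(402.5) = 458.82 m.
ΔN = −sin φ cos λ·ΔX − sin φ sin λ·ΔY + cos φ·ΔZ = −(0.175121)(0.205234)(384.4) − (0.175121)(-0.978713)(402.5) + (0.984547)(457.6) = 505.70 m.
Horizontal magnitude = √(ΔE² + ΔN²) = √(458.82² + 505.70²) = 682.83 m.

682.8 m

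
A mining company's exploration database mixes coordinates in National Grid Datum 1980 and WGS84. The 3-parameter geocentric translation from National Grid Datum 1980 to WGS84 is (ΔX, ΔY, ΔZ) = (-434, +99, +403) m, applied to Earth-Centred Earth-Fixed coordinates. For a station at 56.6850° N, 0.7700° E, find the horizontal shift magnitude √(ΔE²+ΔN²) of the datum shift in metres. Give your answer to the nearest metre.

592 m

At φ = 56.6850°, λ = 0.7700°: sin φ = 0.835664, cos φ = 0.549242, sin λ = 0.013439, cos λ = 0.999910.
ΔE = −sin λ·ΔX + cos λ·ΔY = −(0.013439)·(-434) + (0.999910)·(99) = 104.82 m.
ΔN = −sin φ cos λ·ΔX − sin φ sin λ·ΔY + cos φ·ΔZ = −(0.835664)(0.999910)(-434) − (0.835664)(0.013439)(99) + (0.549242)(403) = 582.88 m.
Horizontal magnitude = √(ΔE² + ΔN²) = √(104.82² + 582.88²) = 592.23 m.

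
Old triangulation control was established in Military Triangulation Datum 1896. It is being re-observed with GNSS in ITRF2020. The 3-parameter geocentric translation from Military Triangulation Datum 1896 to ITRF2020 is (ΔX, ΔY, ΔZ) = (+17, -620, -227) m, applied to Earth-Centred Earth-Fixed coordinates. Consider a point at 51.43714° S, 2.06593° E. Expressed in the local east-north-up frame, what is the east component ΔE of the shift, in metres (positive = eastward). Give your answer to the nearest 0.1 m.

ΔE = -620.2 m

At φ = -51.43714°, λ = 2.06593°: sin φ = -0.781925, cos φ = 0.623373, sin λ = 0.036049, cos λ = 0.999350.
ΔE = −sin λ·ΔX + cos λ·ΔY = −(0.036049)·(17) + (0.999350)·(-620) = -620.21 m.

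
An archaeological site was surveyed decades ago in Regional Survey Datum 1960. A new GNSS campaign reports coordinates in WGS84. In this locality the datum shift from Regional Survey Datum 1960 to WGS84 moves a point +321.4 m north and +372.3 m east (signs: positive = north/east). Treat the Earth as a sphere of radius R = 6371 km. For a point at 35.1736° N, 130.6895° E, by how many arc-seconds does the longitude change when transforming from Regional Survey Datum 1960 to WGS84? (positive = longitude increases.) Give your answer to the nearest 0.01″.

Δλ = 14.75″

At latitude 35.1736°, cos φ = 0.817410.
One radian of longitude at latitude φ spans R cos φ, so Δλ = ΔE / (R cos φ) = 372.3 / (6371000 × 0.817410) = 7.1490e-05 rad = 14.746″.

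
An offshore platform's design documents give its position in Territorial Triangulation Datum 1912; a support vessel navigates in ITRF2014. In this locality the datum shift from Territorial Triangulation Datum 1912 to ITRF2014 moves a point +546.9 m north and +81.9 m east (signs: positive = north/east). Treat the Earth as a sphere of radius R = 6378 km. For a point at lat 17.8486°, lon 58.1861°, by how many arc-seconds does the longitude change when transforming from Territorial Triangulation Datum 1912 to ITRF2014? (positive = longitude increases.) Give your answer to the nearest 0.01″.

Δλ = 2.78″

At latitude 17.8486°, cos φ = 0.951870.
One radian of longitude at latitude φ spans R cos φ, so Δλ = ΔE / (R cos φ) = 81.9 / (6378000 × 0.951870) = 1.3490e-05 rad = 2.783″.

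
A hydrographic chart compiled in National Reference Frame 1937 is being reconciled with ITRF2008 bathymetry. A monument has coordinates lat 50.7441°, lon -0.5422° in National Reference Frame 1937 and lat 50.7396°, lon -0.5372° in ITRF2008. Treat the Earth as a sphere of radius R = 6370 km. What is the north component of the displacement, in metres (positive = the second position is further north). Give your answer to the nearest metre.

ΔN = -500 m

Δφ = 50.7396° − 50.7441° = -0.0045°; Δλ = -0.5372° − -0.5422° = +0.0050°.
1° along a meridian = πR/180 = 111177 m.
ΔN = Δφ × 111177 = -500.3 m; ΔE = Δλ × 111177 × cos(50.7441°) = +0.0050 × 111177 × 0.632785 = 351.8 m.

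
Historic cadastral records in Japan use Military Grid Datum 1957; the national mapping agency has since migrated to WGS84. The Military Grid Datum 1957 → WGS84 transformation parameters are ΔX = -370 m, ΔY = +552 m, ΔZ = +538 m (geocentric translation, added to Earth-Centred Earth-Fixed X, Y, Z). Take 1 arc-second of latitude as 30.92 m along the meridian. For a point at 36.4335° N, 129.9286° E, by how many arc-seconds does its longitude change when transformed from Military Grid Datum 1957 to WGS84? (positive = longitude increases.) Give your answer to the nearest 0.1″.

sin φ = 0.593889, cos φ = 0.804547, sin λ = 0.766845, cos λ = -0.641832.
East component: ΔE = −sin λ·ΔX + cos λ·ΔY = −(0.766845)(-370) + (-0.641832)(552) = -70.56 m.
1° of latitude spans 3600 × 30.92 = 111312 m; at latitude φ, 1° of longitude spans that × cos φ = 89555.7 m, so Δλ = -70.56 / 89555.7 × 3600 = -2.836″.

Δλ = -2.8″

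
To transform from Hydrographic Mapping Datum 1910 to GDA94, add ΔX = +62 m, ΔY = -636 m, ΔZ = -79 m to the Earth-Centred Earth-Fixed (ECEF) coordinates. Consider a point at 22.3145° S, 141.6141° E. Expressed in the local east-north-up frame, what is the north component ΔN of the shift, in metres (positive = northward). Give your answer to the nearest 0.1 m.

ΔN = -241.5 m

The local north axis is (−sin φ cos λ, −sin φ sin λ, cos φ), giving ΔN = -18.452 − 149.950 − 73.084 = -241.49 m.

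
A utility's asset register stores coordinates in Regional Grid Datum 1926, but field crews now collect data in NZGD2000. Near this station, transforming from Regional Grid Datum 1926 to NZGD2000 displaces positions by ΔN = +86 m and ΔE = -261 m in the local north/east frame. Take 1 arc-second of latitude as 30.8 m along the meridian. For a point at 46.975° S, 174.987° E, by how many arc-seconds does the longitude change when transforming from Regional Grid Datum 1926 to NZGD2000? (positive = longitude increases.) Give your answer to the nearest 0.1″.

At latitude -46.975°, cos φ = 0.682317.
1″ of longitude at this latitude = 30.80 × cos φ = 21.0154 m, so Δλ = -261.0 / 21.0154 = -12.419″.

Δλ = -12.4″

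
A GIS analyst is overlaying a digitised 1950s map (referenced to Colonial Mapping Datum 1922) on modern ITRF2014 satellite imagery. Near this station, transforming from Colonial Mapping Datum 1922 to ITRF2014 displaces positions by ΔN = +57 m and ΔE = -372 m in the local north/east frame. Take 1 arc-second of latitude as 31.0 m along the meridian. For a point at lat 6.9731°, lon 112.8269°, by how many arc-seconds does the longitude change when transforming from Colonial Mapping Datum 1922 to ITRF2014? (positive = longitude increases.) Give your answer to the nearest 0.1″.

Δλ = -12.1″

At latitude 6.9731°, cos φ = 0.992603.
1″ of longitude at this latitude = 31.00 × cos φ = 30.7707 m, so Δλ = -372.0 / 30.7707 = -12.089″.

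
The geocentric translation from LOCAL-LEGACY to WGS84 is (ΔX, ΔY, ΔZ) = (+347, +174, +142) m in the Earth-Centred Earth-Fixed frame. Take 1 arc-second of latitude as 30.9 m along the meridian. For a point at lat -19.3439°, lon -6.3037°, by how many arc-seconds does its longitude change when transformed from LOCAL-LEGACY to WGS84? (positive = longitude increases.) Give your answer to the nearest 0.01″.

Δλ = 7.24″

sin φ = -0.331237, cos φ = 0.943547, sin λ = -0.109798, cos λ = 0.993954.
East component: ΔE = −sin λ·ΔX + cos λ·ΔY = −(-0.109798)(347) + (0.993954)(174) = 211.05 m.
1° of latitude spans 3600 × 30.90 = 111240 m; at latitude φ, 1° of longitude spans that × cos φ = 104960.2 m, so Δλ = 211.05 / 104960.2 × 3600 = 7.239″.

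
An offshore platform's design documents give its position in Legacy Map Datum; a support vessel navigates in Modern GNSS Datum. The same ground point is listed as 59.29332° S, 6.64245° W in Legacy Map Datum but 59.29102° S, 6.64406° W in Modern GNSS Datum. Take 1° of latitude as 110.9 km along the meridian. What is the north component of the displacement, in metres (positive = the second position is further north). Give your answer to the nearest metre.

ΔN = 255 m

Δφ = -59.29102° − -59.29332° = +0.00230°; Δλ = -6.64406° − -6.64245° = -0.00161°.
ΔN = Δφ × 110900 = 255.1 m; ΔE = Δλ × 110900 × cos(-59.29332°) = -0.00161 × 110900 × 0.510643 = -91.2 m.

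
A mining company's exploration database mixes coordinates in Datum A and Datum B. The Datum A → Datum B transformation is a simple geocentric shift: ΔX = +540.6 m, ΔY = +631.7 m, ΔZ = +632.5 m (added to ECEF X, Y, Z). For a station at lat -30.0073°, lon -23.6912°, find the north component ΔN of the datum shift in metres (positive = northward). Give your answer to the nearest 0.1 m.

ΔN = 668.4 m

At φ = -30.0073°, λ = -23.6912°: sin φ = -0.500110, cos φ = 0.865962, sin λ = -0.401807, cos λ = 0.915724.
ΔN = −sin φ cos λ·ΔX − sin φ sin λ·ΔY + cos φ·ΔZ = −(-0.500110)(0.915724)(540.6) − (-0.500110)(-0.401807)(631.7) + (0.865962)(632.5) = 668.36 m.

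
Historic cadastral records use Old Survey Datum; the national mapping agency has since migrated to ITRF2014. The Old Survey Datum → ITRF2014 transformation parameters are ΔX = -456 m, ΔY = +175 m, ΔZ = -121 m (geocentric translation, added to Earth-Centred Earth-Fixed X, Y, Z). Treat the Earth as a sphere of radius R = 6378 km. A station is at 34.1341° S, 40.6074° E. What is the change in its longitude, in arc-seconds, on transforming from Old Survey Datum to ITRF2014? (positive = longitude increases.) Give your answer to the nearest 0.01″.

Δλ = 16.79″

sin φ = -0.561132, cos φ = 0.827727, sin λ = 0.650872, cos λ = 0.759187.
East component: ΔE = −sin λ·ΔX + cos λ·ΔY = −(0.650872)(-456) + (0.759187)(175) = 429.66 m.
1° of latitude spans πR/180 = 111317 m; at latitude φ, 1° of longitude spans that × cos φ = 92140.1 m, so Δλ = 429.66 / 92140.1 × 3600 = 16.787″.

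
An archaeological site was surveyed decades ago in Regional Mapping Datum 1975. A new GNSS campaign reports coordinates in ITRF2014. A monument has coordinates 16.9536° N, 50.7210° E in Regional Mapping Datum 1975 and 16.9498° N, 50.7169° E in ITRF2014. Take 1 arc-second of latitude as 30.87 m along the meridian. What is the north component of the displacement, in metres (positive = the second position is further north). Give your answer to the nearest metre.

ΔN = -422 m

Δφ = 16.9498° − 16.9536° = -0.0038°; Δλ = 50.7169° − 50.7210° = -0.0041°.
1° of latitude = 3600 × 30.87 = 111132 m.
ΔN = Δφ × 111132 = -422.3 m; ΔE = Δλ × 111132 × cos(16.9536°) = -0.0041 × 111132 × 0.956541 = -435.8 m.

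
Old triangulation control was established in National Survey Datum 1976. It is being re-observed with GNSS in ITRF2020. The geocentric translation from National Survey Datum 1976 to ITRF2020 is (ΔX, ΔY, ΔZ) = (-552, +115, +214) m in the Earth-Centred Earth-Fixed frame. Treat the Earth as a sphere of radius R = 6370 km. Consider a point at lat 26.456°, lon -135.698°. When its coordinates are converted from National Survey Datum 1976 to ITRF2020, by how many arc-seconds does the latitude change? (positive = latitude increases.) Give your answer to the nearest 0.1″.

Δφ = 1.7″

sin φ = 0.445510, cos φ = 0.895277, sin λ = -0.698440, cos λ = -0.715668.
North component: ΔN = −sin φ cos λ·ΔX − sin φ sin λ·ΔY + cos φ·ΔZ = −(0.445510)(-0.715668)(-552) − (0.445510)(-0.698440)(115) + (0.895277)(214) = 51.37 m.
1° of latitude spans πR/180 = 111177 m, so Δφ = 51.37 / 111177 × 3600 = 1.664″.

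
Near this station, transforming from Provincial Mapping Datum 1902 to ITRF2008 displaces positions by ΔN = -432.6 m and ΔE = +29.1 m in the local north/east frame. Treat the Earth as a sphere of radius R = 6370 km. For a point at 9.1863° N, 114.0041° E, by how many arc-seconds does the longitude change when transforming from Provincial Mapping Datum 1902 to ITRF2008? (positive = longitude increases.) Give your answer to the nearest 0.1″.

Δλ = 1.0″

At latitude 9.1863°, cos φ = 0.987174.
One radian of longitude at latitude φ spans R cos φ, so Δλ = ΔE / (R cos φ) = 29.1 / (6370000 × 0.987174) = 4.6276e-06 rad = 0.955″.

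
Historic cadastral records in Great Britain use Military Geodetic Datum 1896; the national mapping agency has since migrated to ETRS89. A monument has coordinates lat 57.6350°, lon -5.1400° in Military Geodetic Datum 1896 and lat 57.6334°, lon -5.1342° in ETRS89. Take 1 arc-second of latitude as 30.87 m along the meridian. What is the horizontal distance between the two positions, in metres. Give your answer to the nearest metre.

Δφ = 57.6334° − 57.6350° = -0.0016°; Δλ = -5.1342° − -5.1400° = +0.0058°.
1° of latitude = 3600 × 30.87 = 111132 m.
ΔN = Δφ × 111132 = -177.8 m; ΔE = Δλ × 111132 × cos(57.6350°) = +0.0058 × 111132 × 0.535311 = 345.0 m.
Distance = √(ΔE² + ΔN²) = √(345.0² + (-177.8)²) = 388.2 m.

388 m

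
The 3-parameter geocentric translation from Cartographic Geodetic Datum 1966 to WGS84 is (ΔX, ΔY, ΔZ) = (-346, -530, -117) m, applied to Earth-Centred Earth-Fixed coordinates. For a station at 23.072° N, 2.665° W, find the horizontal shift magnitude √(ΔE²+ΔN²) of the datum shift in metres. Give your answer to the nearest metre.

546 m

The local east axis at (φ, λ) is (−sin λ, cos λ, 0), so ΔE = −sin(-2.665°)·(-346) + cos(-2.665°)·(-530) = -545.51 m.
The local north axis is (−sin φ cos λ, −sin φ sin λ, cos φ), giving ΔN = 135.446 − 9.657 − 107.642 = 18.15 m.
Horizontal magnitude = √(ΔE² + ΔN²) = √((-545.51)² + 18.15²) = 545.82 m.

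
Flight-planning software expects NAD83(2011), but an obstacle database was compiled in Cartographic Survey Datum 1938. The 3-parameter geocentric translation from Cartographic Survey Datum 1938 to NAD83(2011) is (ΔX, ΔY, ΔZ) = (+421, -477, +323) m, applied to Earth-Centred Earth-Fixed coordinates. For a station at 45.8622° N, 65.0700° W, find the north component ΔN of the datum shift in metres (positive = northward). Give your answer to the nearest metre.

At φ = 45.8622°, λ = -65.0700°: sin φ = 0.717667, cos φ = 0.696386, sin λ = -0.906823, cos λ = 0.421511.
ΔN = −sin φ cos λ·ΔX − sin φ sin λ·ΔY + cos φ·ΔZ = −(0.717667)(0.421511)(421) − (0.717667)(-0.906823)(-477) + (0.696386)(323) = -212.85 m.

ΔN = -213 m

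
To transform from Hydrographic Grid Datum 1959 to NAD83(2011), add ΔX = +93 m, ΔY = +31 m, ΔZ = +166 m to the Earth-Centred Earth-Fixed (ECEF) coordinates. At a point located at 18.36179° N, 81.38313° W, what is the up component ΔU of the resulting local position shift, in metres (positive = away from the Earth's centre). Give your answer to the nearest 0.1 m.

At φ = 18.36179°, λ = -81.38313°: sin φ = 0.315016, cos φ = 0.949086, sin λ = -0.988712, cos λ = 0.149826.
ΔU = cos φ cos λ·ΔX + cos φ sin λ·ΔY + sin φ·ΔZ = (0.949086)(0.149826)(93) + (0.949086)(-0.988712)(31) + (0.315016)(166) = 36.43 m.

ΔU = 36.4 m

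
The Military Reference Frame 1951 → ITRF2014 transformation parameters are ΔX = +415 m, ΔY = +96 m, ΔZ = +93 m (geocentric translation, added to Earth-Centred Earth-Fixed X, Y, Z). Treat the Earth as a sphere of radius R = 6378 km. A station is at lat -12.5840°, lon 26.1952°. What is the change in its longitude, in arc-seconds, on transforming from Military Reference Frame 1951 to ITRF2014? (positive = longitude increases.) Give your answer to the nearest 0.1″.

sin φ = -0.217871, cos φ = 0.975978, sin λ = 0.441431, cos λ = 0.897295.
East component: ΔE = −sin λ·ΔX + cos λ·ΔY = −(0.441431)(415) + (0.897295)(96) = -97.05 m.
1° of latitude spans πR/180 = 111317 m; at latitude φ, 1° of longitude spans that × cos φ = 108643.0 m, so Δλ = -97.05 / 108643.0 × 3600 = -3.216″.

Δλ = -3.2″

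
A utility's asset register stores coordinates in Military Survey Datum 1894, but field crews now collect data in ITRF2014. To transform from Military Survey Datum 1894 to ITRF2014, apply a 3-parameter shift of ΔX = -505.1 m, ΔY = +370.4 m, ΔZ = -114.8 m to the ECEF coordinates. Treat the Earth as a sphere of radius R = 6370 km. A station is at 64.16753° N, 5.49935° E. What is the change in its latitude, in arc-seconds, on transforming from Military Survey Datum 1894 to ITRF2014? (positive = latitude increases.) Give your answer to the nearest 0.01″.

Δφ = 12.00″

sin φ = 0.900072, cos φ = 0.435741, sin λ = 0.095834, cos λ = 0.995397.
North component: ΔN = −sin φ cos λ·ΔX − sin φ sin λ·ΔY + cos φ·ΔZ = −(0.900072)(0.995397)(-505.1) − (0.900072)(0.095834)(370.4) + (0.435741)(-114.8) = 370.56 m.
1° of latitude spans πR/180 = 111177 m, so Δφ = 370.56 / 111177 × 3600 = 11.999″.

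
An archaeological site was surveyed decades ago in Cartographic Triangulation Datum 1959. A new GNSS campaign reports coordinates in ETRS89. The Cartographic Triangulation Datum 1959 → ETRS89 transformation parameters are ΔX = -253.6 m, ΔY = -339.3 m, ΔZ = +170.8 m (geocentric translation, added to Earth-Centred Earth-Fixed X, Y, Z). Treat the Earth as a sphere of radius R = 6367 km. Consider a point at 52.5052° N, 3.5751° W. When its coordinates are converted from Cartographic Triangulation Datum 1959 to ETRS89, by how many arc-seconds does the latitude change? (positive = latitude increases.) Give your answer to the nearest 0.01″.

Δφ = 9.33″

sin φ = 0.793409, cos φ = 0.608689, sin λ = -0.062357, cos λ = 0.998054.
North component: ΔN = −sin φ cos λ·ΔX − sin φ sin λ·ΔY + cos φ·ΔZ = −(0.793409)(0.998054)(-253.6) − (0.793409)(-0.062357)(-339.3) + (0.608689)(170.8) = 287.99 m.
1° of latitude spans πR/180 = 111125 m, so Δφ = 287.99 / 111125 × 3600 = 9.330″.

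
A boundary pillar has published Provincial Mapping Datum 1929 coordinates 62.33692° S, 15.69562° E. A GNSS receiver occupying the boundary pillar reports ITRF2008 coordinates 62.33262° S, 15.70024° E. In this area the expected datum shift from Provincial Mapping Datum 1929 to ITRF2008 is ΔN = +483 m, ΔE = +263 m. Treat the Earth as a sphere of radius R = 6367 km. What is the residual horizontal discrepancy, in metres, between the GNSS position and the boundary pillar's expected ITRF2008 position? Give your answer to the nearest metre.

Observed coordinate differences: Δφ = +0.00430°, Δλ = +0.00462°.
Converting to metres (1° lat = 111125 m, cos φ = 0.464271): observed ΔN = 477.8 m, observed ΔE = 238.4 m.
Subtracting the expected shift leaves a residual of 477.8 − (483) = -5.2 m north and 238.4 − (263) = -24.6 m east.
Residual distance = √((-5.2)² + (-24.6)²) = 25.2 m.

25 m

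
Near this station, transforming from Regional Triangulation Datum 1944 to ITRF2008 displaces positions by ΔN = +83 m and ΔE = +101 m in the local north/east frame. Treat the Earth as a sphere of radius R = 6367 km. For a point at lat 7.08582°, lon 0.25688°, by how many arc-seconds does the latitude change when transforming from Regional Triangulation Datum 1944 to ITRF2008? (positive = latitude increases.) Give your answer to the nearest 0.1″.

Δφ = 2.7″

On a sphere of radius R, 1 rad of latitude = R, so Δφ = ΔN / R = 83.0 / 6367000 = 1.3036e-05 rad = 2.689″.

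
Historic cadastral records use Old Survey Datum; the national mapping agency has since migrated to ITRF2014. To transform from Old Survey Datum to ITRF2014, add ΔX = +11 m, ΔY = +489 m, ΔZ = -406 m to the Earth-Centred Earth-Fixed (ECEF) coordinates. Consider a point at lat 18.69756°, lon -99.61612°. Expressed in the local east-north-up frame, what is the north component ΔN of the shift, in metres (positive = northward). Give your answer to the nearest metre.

At φ = 18.69756°, λ = -99.61612°: sin φ = 0.320573, cos φ = 0.947224, sin λ = -0.985949, cos λ = -0.167046.
ΔN = −sin φ cos λ·ΔX − sin φ sin λ·ΔY + cos φ·ΔZ = −(0.320573)(-0.167046)(11) − (0.320573)(-0.985949)(489) + (0.947224)(-406) = -229.43 m.

ΔN = -229 m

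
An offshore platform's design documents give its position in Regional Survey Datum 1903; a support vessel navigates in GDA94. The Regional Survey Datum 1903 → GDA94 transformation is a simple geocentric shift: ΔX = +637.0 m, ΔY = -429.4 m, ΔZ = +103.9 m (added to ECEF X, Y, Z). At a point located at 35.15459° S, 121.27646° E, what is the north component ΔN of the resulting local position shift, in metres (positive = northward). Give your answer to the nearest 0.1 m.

ΔN = -316.8 m

At φ = -35.15459°, λ = 121.27646°: sin φ = -0.575785, cos φ = 0.817601, sin λ = 0.854672, cos λ = -0.519168.
ΔN = −sin φ cos λ·ΔX − sin φ sin λ·ΔY + cos φ·ΔZ = −(-0.575785)(-0.519168)(637.0) − (-0.575785)(0.854672)(-429.4) + (0.817601)(103.9) = -316.78 m.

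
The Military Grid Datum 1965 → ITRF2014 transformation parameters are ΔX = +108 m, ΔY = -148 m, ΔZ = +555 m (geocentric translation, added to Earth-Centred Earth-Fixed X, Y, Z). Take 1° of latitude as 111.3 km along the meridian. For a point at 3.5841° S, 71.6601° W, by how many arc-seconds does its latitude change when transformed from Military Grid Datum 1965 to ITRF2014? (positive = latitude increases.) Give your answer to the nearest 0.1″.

sin φ = -0.062514, cos φ = 0.998044, sin λ = -0.949207, cos λ = 0.314654.
North component: ΔN = −sin φ cos λ·ΔX − sin φ sin λ·ΔY + cos φ·ΔZ = −(-0.062514)(0.314654)(108) − (-0.062514)(-0.949207)(-148) + (0.998044)(555) = 564.82 m.
1° of latitude spans 111300 m, so Δφ = 564.82 / 111300 × 3600 = 18.269″.

Δφ = 18.3″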